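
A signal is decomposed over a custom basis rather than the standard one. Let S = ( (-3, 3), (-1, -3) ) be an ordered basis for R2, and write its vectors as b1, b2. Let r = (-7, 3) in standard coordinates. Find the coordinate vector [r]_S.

Write r = c_1 b1 + c_2 b2 and solve for the c_i.
System: -3c_1 - c_2 = -7, 3c_1 - 3c_2 = 3; solving gives c_1 = 2, c_2 = 1.
Check: 2b1 + b2 = (-7, 3).

(2, 1)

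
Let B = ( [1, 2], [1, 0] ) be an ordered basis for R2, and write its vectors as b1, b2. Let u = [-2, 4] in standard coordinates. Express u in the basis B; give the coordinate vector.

[2, -4]

We seek scalars with c_1 b1 + c_2 b2 = u; equivalently solve M c = u where the columns of M are b1, b2.
System: c_1 + c_2 = -2, 2c_1 + 0c_2 = 4; solving gives c_1 = 2, c_2 = -4.
Check: 2b1 - 4b2 = [-2, 4].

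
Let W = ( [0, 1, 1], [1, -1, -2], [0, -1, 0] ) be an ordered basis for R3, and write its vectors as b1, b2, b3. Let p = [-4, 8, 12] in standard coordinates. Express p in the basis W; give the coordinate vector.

[4, -4, 0]

[p]_W is the unique c with M c = p, where M has columns b1, ..., b3.
Row-reducing the augmented matrix [M | p] gives c = (4, -4, 0).
Check: 4b1 - 4b2 + 0·b3 = [-4, 8, 12].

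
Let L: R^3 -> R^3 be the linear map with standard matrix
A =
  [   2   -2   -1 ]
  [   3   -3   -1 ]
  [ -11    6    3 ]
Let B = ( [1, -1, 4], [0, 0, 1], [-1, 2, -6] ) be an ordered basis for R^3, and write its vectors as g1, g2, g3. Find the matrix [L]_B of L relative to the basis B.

The j-th column of [L]_B is [L(gj)]_B.
L(g1) = A g1 = [0, 2, -5] = 2g1 - g2 + 2g3, so column 1 is [2, -1, 2].
Repeating for g2, g3 and assembling the columns gives [[2, -3, -3], [-1, 3, -1], [2, -2, -3]].

[[2, -3, -3], [-1, 3, -1], [2, -2, -3]]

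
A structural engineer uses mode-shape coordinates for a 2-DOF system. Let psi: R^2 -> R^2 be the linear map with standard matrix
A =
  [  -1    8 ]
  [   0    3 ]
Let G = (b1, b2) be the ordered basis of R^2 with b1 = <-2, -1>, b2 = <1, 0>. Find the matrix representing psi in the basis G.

The j-th column of [psi]_G is [psi(bj)]_G.
psi(b1) = A b1 = <-6, -3> = 3b1 + 0·b2, so column 1 is <3, 0>.
Repeating for b2 and assembling the columns gives [[3, 0], [0, -1]].

[[3, 0], [0, -1]]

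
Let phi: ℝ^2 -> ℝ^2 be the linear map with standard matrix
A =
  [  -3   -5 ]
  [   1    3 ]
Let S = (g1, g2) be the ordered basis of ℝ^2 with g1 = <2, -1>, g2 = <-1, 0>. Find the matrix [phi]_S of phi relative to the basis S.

With P the matrix whose columns are g1, g2, [phi]_S = P^(-1) A P.
Column by column: phi(g1) = A g1 = <-1, -1>; its S-coordinates <1, 3> give column 1.
Continuing for each basis vector yields [phi]_S = [[1, 1], [3, -1]].

[[1, 1], [3, -1]]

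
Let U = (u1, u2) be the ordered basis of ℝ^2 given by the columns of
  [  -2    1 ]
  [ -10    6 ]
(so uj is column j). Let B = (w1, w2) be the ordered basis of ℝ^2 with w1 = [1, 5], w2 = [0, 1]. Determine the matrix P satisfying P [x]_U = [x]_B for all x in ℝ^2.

Column j of P is [uj]_B, since P maps U-coordinates to B-coordinates.
Expressing u1 in B: u1 = -2w1 + 0·w2, so column 1 of P is [-2, 0].
Doing the same for each uj gives P = [[-2, 1], [0, 1]].

[[-2, 1], [0, 1]]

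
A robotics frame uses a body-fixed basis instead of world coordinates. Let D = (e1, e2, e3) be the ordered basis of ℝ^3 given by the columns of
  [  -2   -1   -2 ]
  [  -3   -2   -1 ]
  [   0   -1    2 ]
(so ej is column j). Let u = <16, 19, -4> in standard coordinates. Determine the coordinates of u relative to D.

<-4, -2, -3>

We seek scalars with c_1 e1 + ... + c_3 e3 = u; equivalently solve M c = u where the columns of M are e1, ..., e3.
Row-reducing the augmented matrix [M | u] gives c = (-4, -2, -3).
Check: -4e1 - 2e2 - 3e3 = <16, 19, -4>.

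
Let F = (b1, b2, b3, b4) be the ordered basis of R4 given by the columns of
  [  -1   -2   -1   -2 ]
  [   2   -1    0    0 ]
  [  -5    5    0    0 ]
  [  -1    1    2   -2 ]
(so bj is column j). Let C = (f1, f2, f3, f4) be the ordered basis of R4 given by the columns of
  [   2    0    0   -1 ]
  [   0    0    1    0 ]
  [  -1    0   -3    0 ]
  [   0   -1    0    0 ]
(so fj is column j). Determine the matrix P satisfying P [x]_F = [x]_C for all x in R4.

[[-1, -2, 0, 0], [1, -1, -2, 2], [2, -1, 0, 0], [-1, -2, 1, 2]]

Column j of P is [bj]_C, since P maps F-coordinates to C-coordinates.
Expressing b1 in C: b1 = -f1 + f2 + 2f3 - f4, so column 1 of P is (-1, 1, 2, -1).
Doing the same for each bj gives P = [[-1, -2, 0, 0], [1, -1, -2, 2], [2, -1, 0, 0], [-1, -2, 1, 2]].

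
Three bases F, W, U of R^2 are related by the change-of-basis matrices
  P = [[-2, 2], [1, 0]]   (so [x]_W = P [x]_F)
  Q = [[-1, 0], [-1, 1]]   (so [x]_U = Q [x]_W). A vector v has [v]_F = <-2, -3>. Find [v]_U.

Composing the changes, [v]_U = Q P [v]_F.
Q P = [[2, -2], [3, -2]]; applying this to <-2, -3> gives <2, 0>.

<2, 0>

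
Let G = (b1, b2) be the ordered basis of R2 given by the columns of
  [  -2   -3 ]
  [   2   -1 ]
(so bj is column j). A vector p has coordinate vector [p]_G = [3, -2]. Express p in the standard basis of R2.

[0, 8]

The coordinates say p = 3b1 - 2b2; adding the scaled basis vectors gives [0, 8].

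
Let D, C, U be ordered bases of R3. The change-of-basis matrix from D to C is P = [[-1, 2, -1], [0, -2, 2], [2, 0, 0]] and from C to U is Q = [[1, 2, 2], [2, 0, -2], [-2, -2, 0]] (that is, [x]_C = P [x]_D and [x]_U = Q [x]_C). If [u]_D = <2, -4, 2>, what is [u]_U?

<20, -32, 0>

Composing the changes, [u]_U = Q P [u]_D.
Q P = [[3, -2, 3], [-6, 4, -2], [2, 0, -2]]; applying this to <2, -4, 2> gives <20, -32, 0>.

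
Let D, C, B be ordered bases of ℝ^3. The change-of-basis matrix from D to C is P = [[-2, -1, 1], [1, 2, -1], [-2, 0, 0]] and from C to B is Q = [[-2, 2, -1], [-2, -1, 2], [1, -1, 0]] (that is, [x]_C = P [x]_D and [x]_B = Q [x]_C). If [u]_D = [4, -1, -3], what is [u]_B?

Apply P to get C-coordinates [-10, 5, -8], then Q to get B-coordinates.
The result is [u]_B = [38, -1, -15].

[38, -1, -15]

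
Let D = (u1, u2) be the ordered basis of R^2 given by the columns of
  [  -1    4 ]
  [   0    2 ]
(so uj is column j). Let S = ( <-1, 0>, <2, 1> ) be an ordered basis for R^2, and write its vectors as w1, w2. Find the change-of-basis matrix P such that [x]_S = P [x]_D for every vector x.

Let M have columns uj and N have columns wj. Then for every x, N [x]_S = x = M [x]_D, so P = N^(-1) M.
Since det N = -1, N^(-1) has integer entries; multiplying gives P = [[1, 0], [0, 2]].

[[1, 0], [0, 2]]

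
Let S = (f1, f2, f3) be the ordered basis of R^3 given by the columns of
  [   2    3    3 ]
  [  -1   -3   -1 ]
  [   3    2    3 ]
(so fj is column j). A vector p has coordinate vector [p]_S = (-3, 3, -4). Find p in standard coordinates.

(-9, -2, -15)

The coordinates say p = -3f1 + 3f2 - 4f3; adding the scaled basis vectors gives (-9, -2, -15).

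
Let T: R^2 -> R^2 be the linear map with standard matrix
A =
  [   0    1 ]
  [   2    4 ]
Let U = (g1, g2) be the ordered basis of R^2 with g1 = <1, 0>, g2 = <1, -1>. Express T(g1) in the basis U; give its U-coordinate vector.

Compute T(g1) = A g1 = <0, 2> in standard coordinates.
Then write this in U-coordinates: solve for y in y_1 g1 + y_2 g2 = <0, 2>.
This gives y = <2, -2>, which is column 1 of [T]_U.

<2, -2>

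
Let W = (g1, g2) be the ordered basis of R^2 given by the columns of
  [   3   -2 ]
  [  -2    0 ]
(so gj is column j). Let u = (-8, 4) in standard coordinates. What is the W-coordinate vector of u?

(-2, 1)

Write u = c_1 g1 + c_2 g2 and solve for the c_i.
System: 3c_1 - 2c_2 = -8, -2c_1 + 0c_2 = 4; solving gives c_1 = -2, c_2 = 1.
Check: -2g1 + g2 = (-8, 4).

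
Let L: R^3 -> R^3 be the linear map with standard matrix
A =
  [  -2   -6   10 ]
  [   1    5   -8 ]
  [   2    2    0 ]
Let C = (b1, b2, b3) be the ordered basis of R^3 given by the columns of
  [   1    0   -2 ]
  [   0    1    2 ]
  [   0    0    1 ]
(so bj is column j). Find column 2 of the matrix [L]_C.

Column 2 of [L]_C is the C-coordinate vector of L(b2).
In standard coordinates L(b2) = A b2 = <-6, 5, 2>.
Converting to C: <-6, 5, 2> = -2b1 + b2 + 2b3, so the coordinate vector is <-2, 1, 2>.

<-2, 1, 2>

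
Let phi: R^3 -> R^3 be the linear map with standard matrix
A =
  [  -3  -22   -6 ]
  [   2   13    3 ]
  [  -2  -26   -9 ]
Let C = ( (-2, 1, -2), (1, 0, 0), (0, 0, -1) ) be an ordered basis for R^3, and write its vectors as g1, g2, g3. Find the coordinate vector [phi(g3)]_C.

(-3, 0, -3)

Column 3 of [phi]_C is the C-coordinate vector of phi(g3).
In standard coordinates phi(g3) = A g3 = (6, -3, 9).
Converting to C: (6, -3, 9) = -3g1 + 0·g2 - 3g3, so the coordinate vector is (-3, 0, -3).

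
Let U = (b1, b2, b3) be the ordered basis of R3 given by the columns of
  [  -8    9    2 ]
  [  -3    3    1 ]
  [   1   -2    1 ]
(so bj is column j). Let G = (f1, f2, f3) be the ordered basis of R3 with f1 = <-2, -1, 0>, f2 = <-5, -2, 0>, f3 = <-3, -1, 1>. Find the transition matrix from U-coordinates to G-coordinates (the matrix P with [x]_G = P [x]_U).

[[0, 1, 0], [1, -1, -1], [1, -2, 1]]

Column j of P is [bj]_G, since P maps U-coordinates to G-coordinates.
Expressing b1 in G: b1 = 0·f1 + f2 + f3, so column 1 of P is <0, 1, 1>.
Doing the same for each bj gives P = [[0, 1, 0], [1, -1, -1], [1, -2, 1]].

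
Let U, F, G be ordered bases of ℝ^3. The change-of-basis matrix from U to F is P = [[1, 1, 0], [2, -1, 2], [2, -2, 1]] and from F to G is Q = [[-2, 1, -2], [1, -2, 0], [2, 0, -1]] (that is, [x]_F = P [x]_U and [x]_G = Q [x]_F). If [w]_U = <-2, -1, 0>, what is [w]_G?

<7, 3, -4>

Composing the changes, [w]_G = Q P [w]_U.
Q P = [[-4, 1, 0], [-3, 3, -4], [0, 4, -1]]; applying this to <-2, -1, 0> gives <7, 3, -4>.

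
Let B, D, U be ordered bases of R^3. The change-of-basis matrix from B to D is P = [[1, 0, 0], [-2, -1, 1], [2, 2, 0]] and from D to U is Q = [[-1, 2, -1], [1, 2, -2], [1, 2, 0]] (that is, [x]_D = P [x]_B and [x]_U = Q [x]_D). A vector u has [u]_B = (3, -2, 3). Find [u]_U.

(-7, -3, 1)

Apply P to get D-coordinates (3, -1, 2), then Q to get U-coordinates.
The result is [u]_U = (-7, -3, 1).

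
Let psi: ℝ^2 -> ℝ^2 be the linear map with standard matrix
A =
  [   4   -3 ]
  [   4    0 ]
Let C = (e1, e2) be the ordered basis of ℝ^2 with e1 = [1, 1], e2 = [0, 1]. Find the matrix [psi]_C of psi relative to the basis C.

With P the matrix whose columns are e1, e2, [psi]_C = P^(-1) A P.
Column by column: psi(e1) = A e1 = [1, 4]; its C-coordinates [1, 3] give column 1.
Continuing for each basis vector yields [psi]_C = [[1, -3], [3, 3]].

[[1, -3], [3, 3]]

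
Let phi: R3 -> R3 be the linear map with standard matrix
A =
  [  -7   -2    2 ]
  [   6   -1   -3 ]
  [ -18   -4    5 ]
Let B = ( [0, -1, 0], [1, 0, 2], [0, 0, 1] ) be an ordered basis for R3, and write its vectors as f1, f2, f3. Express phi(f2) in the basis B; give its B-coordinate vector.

Column 2 of [phi]_B is the B-coordinate vector of phi(f2).
In standard coordinates phi(f2) = A f2 = [-3, 0, -8].
Converting to B: [-3, 0, -8] = 0·f1 - 3f2 - 2f3, so the coordinate vector is [0, -3, -2].

[0, -3, -2]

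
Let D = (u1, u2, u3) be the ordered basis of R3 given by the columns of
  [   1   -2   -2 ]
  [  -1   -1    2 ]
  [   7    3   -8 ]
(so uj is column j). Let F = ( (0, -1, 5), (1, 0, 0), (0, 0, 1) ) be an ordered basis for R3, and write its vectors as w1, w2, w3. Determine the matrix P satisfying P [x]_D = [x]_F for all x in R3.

[[1, 1, -2], [1, -2, -2], [2, -2, 2]]

Column j of P is [uj]_F, since P maps D-coordinates to F-coordinates.
Expressing u1 in F: u1 = w1 + w2 + 2w3, so column 1 of P is (1, 1, 2).
Doing the same for each uj gives P = [[1, 1, -2], [1, -2, -2], [2, -2, 2]].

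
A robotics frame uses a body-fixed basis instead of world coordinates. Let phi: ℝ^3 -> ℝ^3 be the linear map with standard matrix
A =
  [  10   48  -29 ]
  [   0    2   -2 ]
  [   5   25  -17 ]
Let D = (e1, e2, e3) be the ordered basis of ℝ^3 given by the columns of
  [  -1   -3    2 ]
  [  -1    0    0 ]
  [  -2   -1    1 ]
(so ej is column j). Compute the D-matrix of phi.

With P the matrix whose columns are e1, ..., e3, [phi]_D = P^(-1) A P.
Column by column: phi(e1) = A e1 = [0, 2, 4]; its D-coordinates [-2, 2, 2] give column 1.
Continuing for each basis vector yields [phi]_D = [[-2, -2, 2], [2, -1, 1], [2, -3, -2]].

[[-2, -2, 2], [2, -1, 1], [2, -3, -2]]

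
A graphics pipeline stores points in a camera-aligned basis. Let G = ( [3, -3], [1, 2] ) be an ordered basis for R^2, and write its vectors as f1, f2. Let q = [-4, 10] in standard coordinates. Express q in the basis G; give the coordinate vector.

[-2, 2]

We seek scalars with c_1 f1 + c_2 f2 = q; equivalently solve M c = q where the columns of M are f1, f2.
System: 3c_1 + c_2 = -4, -3c_1 + 2c_2 = 10; solving gives c_1 = -2, c_2 = 2.
Check: -2f1 + 2f2 = [-4, 10].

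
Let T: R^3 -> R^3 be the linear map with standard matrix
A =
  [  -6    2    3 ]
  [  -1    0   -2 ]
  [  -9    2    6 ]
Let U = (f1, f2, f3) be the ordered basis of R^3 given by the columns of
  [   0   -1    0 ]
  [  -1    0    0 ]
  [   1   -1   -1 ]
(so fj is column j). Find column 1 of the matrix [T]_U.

(2, -1, -1)

Compute T(f1) = A f1 = (1, -2, 4) in standard coordinates.
Then write this in U-coordinates: solve for y in y_1 f1 + ... + y_3 f3 = (1, -2, 4).
This gives y = (2, -1, -1), which is column 1 of [T]_U.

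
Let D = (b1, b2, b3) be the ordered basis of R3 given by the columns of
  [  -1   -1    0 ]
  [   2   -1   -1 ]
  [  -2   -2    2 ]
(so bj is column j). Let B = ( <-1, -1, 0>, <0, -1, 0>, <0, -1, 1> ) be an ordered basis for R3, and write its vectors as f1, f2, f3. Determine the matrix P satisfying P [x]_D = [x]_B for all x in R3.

Take x = bj: its D-coordinates are the j-th standard unit vector, so P e_j — column j of P — equals [bj]_B.
b1 = f1 - f2 - 2f3, giving column 1 = <1, -1, -2>; repeating for each j gives P = [[1, 1, 0], [-1, 2, -1], [-2, -2, 2]].

[[1, 1, 0], [-1, 2, -1], [-2, -2, 2]]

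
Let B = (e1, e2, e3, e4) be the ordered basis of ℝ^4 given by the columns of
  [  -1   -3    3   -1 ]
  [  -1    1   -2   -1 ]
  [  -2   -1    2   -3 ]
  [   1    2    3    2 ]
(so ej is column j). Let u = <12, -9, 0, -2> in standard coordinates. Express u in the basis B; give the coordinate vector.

We seek scalars with c_1 e1 + ... + c_4 e4 = u; equivalently solve M c = u where the columns of M are e1, ..., e4.
Gaussian elimination on [M | u] yields c = (3, -4, 1, 0).
Check: 3e1 - 4e2 + e3 + 0·e4 = <12, -9, 0, -2>.

<3, -4, 1, 0>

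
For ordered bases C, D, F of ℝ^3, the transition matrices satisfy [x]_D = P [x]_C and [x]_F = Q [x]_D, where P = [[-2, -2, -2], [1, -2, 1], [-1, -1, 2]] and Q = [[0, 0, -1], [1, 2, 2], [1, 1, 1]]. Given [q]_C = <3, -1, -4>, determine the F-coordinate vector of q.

Composing the changes, [q]_F = Q P [q]_C.
Q P = [[1, 1, -2], [-2, -8, 4], [-2, -5, 1]]; applying this to <3, -1, -4> gives <10, -14, -5>.

<10, -14, -5>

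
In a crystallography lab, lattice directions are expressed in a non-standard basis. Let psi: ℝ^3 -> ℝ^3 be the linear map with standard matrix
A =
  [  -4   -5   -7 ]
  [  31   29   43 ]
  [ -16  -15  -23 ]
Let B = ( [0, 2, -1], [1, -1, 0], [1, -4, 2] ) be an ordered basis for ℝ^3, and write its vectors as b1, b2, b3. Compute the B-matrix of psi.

The j-th column of [psi]_B is [psi(bj)]_B.
psi(b1) = A b1 = [-3, 15, -7] = 3b1 - b2 - 2b3, so column 1 is [3, -1, -2].
Repeating for b2, b3 and assembling the columns gives [[3, 3, 0], [-1, 0, 3], [-2, 1, -1]].

[[3, 3, 0], [-1, 0, 3], [-2, 1, -1]]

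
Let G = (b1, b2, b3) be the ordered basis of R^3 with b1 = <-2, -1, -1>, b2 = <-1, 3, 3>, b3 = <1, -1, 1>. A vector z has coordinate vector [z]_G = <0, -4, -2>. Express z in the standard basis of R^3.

z = M [z]_G, where M has columns b1, ..., b3.
Carrying out the matrix-vector product, z = <2, -10, -14>.

<2, -10, -14>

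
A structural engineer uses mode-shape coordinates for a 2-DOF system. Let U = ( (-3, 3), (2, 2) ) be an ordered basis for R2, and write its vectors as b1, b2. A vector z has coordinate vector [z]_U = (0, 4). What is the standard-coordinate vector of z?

By definition z = 0·b1 + 4b2.
Summing componentwise gives (8, 8).

(8, 8)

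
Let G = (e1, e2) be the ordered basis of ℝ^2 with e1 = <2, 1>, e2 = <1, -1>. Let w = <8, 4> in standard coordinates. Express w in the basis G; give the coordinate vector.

[w]_G is the unique c with M c = w, where M has columns e1, e2.
System: 2c_1 + c_2 = 8, c_1 - c_2 = 4; solving gives c_1 = 4, c_2 = 0.
Check: 4e1 + 0·e2 = <8, 4>.

<4, 0>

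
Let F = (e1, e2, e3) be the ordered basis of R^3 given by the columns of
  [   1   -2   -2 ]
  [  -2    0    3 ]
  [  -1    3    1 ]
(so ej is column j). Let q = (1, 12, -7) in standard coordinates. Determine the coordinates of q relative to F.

(-3, -4, 2)

[q]_F is the unique c with M c = q, where M has columns e1, ..., e3.
Gaussian elimination on [M | q] yields c = (-3, -4, 2).
Check: -3e1 - 4e2 + 2e3 = (1, 12, -7).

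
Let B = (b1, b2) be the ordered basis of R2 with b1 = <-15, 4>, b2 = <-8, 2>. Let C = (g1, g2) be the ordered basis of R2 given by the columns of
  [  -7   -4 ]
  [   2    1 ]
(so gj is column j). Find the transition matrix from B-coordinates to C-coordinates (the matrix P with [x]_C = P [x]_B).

[[1, 0], [2, 2]]

Column j of P is [bj]_C, since P maps B-coordinates to C-coordinates.
Expressing b1 in C: b1 = g1 + 2g2, so column 1 of P is <1, 2>.
Doing the same for each bj gives P = [[1, 0], [2, 2]].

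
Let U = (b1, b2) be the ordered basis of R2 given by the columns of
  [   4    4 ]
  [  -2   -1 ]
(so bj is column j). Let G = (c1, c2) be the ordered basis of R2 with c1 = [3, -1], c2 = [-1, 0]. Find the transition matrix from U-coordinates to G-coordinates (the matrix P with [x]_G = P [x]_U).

Column j of P is [bj]_G, since P maps U-coordinates to G-coordinates.
Expressing b1 in G: b1 = 2c1 + 2c2, so column 1 of P is [2, 2].
Doing the same for each bj gives P = [[2, 1], [2, -1]].

[[2, 1], [2, -1]]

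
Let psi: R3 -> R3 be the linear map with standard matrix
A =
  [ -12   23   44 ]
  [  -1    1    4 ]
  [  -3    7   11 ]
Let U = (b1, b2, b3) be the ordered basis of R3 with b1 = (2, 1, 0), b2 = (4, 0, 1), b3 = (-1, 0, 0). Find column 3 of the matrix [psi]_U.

(1, 3, 2)

Compute psi(b3) = A b3 = (12, 1, 3) in standard coordinates.
Then write this in U-coordinates: solve for y in y_1 b1 + ... + y_3 b3 = (12, 1, 3).
This gives y = (1, 3, 2), which is column 3 of [psi]_U.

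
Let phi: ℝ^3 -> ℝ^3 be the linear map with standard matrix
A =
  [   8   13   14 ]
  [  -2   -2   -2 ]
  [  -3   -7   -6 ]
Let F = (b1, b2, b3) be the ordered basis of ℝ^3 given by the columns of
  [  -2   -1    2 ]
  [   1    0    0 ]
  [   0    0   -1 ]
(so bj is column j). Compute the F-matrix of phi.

[[2, 2, -2], [1, -2, 2], [1, -3, 0]]

The j-th column of [phi]_F is [phi(bj)]_F.
phi(b1) = A b1 = (-3, 2, -1) = 2b1 + b2 + b3, so column 1 is (2, 1, 1).
Repeating for b2, b3 and assembling the columns gives [[2, 2, -2], [1, -2, 2], [1, -3, 0]].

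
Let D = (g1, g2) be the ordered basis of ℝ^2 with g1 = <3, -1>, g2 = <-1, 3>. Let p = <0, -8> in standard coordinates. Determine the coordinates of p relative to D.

<-1, -3>

We seek scalars with c_1 g1 + c_2 g2 = p; equivalently solve M c = p where the columns of M are g1, g2.
System: 3c_1 - c_2 = 0, -c_1 + 3c_2 = -8; solving gives c_1 = -1, c_2 = -3.
Check: -g1 - 3g2 = <0, -8>.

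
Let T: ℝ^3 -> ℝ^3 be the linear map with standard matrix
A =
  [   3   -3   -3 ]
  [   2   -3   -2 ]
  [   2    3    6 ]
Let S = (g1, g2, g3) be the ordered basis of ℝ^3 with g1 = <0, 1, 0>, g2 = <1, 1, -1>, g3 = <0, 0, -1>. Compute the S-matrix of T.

The j-th column of [T]_S is [T(gj)]_S.
T(g1) = A g1 = <-3, -3, 3> = 0·g1 - 3g2 + 0·g3, so column 1 is <0, -3, 0>.
Repeating for g2, g3 and assembling the columns gives [[0, -2, -1], [-3, 3, 3], [0, -2, 3]].

[[0, -2, -1], [-3, 3, 3], [0, -2, 3]]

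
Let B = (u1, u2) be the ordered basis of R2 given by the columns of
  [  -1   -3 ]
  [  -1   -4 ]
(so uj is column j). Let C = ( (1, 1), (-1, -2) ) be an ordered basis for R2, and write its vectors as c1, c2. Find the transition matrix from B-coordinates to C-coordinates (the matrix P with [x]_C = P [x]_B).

[[-1, -2], [0, 1]]

Take x = uj: its B-coordinates are the j-th standard unit vector, so P e_j — column j of P — equals [uj]_C.
u1 = -c1 + 0·c2, giving column 1 = (-1, 0); repeating for each j gives P = [[-1, -2], [0, 1]].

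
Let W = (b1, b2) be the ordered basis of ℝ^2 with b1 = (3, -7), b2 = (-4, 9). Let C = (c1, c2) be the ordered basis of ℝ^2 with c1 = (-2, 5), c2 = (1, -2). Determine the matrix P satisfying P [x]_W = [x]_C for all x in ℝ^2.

[[-1, 1], [1, -2]]

Take x = bj: its W-coordinates are the j-th standard unit vector, so P e_j — column j of P — equals [bj]_C.
b1 = -c1 + c2, giving column 1 = (-1, 1); repeating for each j gives P = [[-1, 1], [1, -2]].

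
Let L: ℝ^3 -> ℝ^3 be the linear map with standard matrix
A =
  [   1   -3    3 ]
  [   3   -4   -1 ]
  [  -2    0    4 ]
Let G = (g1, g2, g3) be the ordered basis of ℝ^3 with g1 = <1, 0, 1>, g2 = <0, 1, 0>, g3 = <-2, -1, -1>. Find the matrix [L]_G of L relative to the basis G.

With P the matrix whose columns are g1, ..., g3, [L]_G = P^(-1) A P.
Column by column: L(g1) = A g1 = <4, 2, 2>; its G-coordinates <0, 0, -2> give column 1.
Continuing for each basis vector yields [L]_G = [[0, 3, 2], [0, -1, 1], [-2, 3, 2]].

[[0, 3, 2], [0, -1, 1], [-2, 3, 2]]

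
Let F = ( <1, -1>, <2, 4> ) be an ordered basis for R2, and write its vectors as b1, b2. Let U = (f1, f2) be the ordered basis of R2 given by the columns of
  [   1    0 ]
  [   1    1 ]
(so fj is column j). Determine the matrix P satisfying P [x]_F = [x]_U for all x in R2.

Column j of P is [bj]_U, since P maps F-coordinates to U-coordinates.
Expressing b1 in U: b1 = f1 - 2f2, so column 1 of P is <1, -2>.
Doing the same for each bj gives P = [[1, 2], [-2, 2]].

[[1, 2], [-2, 2]]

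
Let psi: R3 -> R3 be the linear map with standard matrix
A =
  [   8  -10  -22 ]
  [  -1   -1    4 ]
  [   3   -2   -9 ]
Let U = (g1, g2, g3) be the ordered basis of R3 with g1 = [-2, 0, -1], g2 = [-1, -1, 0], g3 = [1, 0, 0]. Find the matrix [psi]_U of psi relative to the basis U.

The j-th column of [psi]_U is [psi(gj)]_U.
psi(g1) = A g1 = [6, -2, 3] = -3g1 + 2g2 + 2g3, so column 1 is [-3, 2, 2].
Repeating for g2, g3 and assembling the columns gives [[-3, 1, -3], [2, -2, 1], [2, 2, 3]].

[[-3, 1, -3], [2, -2, 1], [2, 2, 3]]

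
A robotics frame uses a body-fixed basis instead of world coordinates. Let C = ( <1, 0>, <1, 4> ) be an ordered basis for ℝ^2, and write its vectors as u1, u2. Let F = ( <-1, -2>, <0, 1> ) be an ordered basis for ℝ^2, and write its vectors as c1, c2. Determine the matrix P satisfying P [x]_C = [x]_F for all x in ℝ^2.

Take x = uj: its C-coordinates are the j-th standard unit vector, so P e_j — column j of P — equals [uj]_F.
u1 = -c1 - 2c2, giving column 1 = <-1, -2>; repeating for each j gives P = [[-1, -1], [-2, 2]].

[[-1, -1], [-2, 2]]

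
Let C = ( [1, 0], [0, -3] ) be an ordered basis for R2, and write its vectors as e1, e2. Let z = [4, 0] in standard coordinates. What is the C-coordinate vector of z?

Write z = c_1 e1 + c_2 e2 and solve for the c_i.
System: c_1 + 0c_2 = 4, 0c_1 - 3c_2 = 0; solving gives c_1 = 4, c_2 = 0.
Check: 4e1 + 0·e2 = [4, 0].

[4, 0]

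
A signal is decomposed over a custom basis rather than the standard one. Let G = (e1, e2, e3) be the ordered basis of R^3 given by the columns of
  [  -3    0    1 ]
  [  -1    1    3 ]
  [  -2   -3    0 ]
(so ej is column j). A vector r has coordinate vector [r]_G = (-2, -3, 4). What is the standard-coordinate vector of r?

(10, 11, 13)

By definition r = -2e1 - 3e2 + 4e3.
Summing componentwise gives (10, 11, 13).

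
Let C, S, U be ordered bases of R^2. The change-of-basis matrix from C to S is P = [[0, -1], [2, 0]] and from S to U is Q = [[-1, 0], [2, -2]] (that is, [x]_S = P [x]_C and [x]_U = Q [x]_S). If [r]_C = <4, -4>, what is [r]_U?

Composing the changes, [r]_U = Q P [r]_C.
Q P = [[0, 1], [-4, -2]]; applying this to <4, -4> gives <-4, -8>.

<-4, -8>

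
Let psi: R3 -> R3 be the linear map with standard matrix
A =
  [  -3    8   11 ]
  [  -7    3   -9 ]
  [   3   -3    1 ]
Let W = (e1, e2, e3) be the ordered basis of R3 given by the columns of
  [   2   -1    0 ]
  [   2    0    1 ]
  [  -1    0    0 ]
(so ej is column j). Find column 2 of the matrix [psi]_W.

(3, 3, 1)

Column 2 of [psi]_W is the W-coordinate vector of psi(e2).
In standard coordinates psi(e2) = A e2 = (3, 7, -3).
Converting to W: (3, 7, -3) = 3e1 + 3e2 + e3, so the coordinate vector is (3, 3, 1).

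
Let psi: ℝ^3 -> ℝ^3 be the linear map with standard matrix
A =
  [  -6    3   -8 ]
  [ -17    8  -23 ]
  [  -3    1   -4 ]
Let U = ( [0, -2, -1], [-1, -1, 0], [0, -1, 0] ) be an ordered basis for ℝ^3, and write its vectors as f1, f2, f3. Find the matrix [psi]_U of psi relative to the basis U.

With P the matrix whose columns are f1, ..., f3, [psi]_U = P^(-1) A P.
Column by column: psi(f1) = A f1 = [2, 7, 2]; its U-coordinates [-2, -2, -1] give column 1.
Continuing for each basis vector yields [psi]_U = [[-2, -2, 1], [-2, -3, 3], [-1, -2, 3]].

[[-2, -2, 1], [-2, -3, 3], [-1, -2, 3]]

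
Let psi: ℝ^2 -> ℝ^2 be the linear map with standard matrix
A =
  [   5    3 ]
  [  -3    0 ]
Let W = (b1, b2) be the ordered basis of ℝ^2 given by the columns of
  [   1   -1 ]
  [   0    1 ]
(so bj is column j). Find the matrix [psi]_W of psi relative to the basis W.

The j-th column of [psi]_W is [psi(bj)]_W.
psi(b1) = A b1 = (5, -3) = 2b1 - 3b2, so column 1 is (2, -3).
Repeating for b2 and assembling the columns gives [[2, 1], [-3, 3]].

[[2, 1], [-3, 3]]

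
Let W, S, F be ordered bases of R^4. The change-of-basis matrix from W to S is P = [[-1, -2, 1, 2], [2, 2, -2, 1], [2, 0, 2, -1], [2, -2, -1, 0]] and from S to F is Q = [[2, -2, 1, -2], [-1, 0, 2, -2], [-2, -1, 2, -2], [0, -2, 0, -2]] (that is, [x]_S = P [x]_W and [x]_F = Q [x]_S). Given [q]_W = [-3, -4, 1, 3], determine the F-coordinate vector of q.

[53, -34, -39, 24]

Apply P to get S-coordinates [18, -13, -7, 1], then Q to get F-coordinates.
The result is [q]_F = [53, -34, -39, 24].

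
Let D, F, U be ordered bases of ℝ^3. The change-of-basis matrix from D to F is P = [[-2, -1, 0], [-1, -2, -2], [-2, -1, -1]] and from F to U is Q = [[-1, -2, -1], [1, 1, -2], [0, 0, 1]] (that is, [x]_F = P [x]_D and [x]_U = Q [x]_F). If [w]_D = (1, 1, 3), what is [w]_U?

(27, 0, -6)

First [w]_F = P [w]_D = (-3, -9, -6).
Then [w]_U = Q [w]_F = (27, 0, -6).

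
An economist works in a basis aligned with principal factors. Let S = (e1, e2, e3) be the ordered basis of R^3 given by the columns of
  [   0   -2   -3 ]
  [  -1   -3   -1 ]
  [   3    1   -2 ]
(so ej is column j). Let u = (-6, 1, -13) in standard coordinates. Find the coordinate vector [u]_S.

(-3, 0, 2)

Write u = c_1 e1 + ... + c_3 e3 and solve for the c_i.
Gaussian elimination on [M | u] yields c = (-3, 0, 2).
Check: -3e1 + 0·e2 + 2e3 = (-6, 1, -13).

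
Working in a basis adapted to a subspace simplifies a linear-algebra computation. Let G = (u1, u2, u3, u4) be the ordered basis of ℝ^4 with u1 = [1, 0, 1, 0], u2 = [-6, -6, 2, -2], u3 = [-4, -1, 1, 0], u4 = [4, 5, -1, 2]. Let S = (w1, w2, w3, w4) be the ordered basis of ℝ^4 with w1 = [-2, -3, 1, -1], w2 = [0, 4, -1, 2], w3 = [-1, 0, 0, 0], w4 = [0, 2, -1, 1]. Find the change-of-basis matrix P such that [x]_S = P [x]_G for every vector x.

Let M have columns uj and N have columns wj. Then for every x, N [x]_S = x = M [x]_G, so P = N^(-1) M.
Since det N = 1, N^(-1) has integer entries; multiplying gives P = [[0, 2, 1, -1], [1, 0, 1, 1], [-1, 2, 2, -2], [-2, 0, -1, -1]].

[[0, 2, 1, -1], [1, 0, 1, 1], [-1, 2, 2, -2], [-2, 0, -1, -1]]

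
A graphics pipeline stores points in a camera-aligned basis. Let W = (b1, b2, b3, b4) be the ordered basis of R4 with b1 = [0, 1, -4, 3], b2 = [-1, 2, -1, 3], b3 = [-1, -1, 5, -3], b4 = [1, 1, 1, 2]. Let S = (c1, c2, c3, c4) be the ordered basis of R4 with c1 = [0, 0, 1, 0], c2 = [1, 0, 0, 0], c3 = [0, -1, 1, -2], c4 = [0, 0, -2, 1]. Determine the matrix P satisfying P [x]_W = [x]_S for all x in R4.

[[-1, -1, 2, 2], [0, -1, -1, 1], [-1, -2, 1, -1], [1, -1, -1, 0]]

Let M have columns bj and N have columns cj. Then for every x, N [x]_S = x = M [x]_W, so P = N^(-1) M.
Since det N = -1, N^(-1) has integer entries; multiplying gives P = [[-1, -1, 2, 2], [0, -1, -1, 1], [-1, -2, 1, -1], [1, -1, -1, 0]].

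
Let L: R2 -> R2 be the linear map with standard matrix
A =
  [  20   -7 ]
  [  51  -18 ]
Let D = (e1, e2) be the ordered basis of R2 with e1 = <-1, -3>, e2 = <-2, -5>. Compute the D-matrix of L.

[[-1, -1], [0, 3]]

Let P have columns e1, e2. Then [L]_D = P^(-1) A P.
Here det P = -1, so P^(-1) is integer; computing A P first and then P^(-1)(A P) gives [[-1, -1], [0, 3]].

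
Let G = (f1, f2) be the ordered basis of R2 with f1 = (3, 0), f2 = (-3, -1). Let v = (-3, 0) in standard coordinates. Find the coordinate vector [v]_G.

[v]_G is the unique c with M c = v, where M has columns f1, f2.
System: 3c_1 - 3c_2 = -3, 0c_1 - c_2 = 0; solving gives c_1 = -1, c_2 = 0.
Check: -f1 + 0·f2 = (-3, 0).

(-1, 0)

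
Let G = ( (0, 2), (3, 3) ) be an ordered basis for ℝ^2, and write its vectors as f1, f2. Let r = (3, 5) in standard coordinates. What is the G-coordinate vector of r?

We seek scalars with c_1 f1 + c_2 f2 = r; equivalently solve M c = r where the columns of M are f1, f2.
System: 0c_1 + 3c_2 = 3, 2c_1 + 3c_2 = 5; solving gives c_1 = 1, c_2 = 1.
Check: f1 + f2 = (3, 5).

(1, 1)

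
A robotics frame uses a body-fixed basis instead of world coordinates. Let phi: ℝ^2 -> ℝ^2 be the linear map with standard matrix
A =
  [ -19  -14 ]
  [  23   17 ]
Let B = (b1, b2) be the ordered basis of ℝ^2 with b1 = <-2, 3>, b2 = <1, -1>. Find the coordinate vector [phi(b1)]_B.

<1, -2>

Compute phi(b1) = A b1 = <-4, 5> in standard coordinates.
Then write this in B-coordinates: solve for y in y_1 b1 + y_2 b2 = <-4, 5>.
This gives y = <1, -2>, which is column 1 of [phi]_B.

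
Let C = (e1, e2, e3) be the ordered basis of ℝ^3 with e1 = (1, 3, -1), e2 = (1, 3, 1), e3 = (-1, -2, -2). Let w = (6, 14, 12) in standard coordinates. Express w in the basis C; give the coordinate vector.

[w]_C is the unique c with M c = w, where M has columns e1, ..., e3.
Solving this 3x3 system gives c = (-1, 3, -4).
Check: -e1 + 3e2 - 4e3 = (6, 14, 12).

(-1, 3, -4)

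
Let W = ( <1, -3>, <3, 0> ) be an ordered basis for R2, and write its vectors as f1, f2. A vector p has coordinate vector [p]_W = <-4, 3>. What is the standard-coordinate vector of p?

<5, 12>

By definition p = -4f1 + 3f2.
Summing componentwise gives <5, 12>.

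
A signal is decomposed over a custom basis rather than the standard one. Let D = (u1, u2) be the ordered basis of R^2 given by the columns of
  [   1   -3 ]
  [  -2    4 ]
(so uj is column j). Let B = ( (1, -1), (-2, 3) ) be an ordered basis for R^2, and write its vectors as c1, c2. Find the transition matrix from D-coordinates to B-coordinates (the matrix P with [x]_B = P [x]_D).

[[-1, -1], [-1, 1]]

Let M have columns uj and N have columns cj. Then for every x, N [x]_B = x = M [x]_D, so P = N^(-1) M.
Since det N = 1, N^(-1) has integer entries; multiplying gives P = [[-1, -1], [-1, 1]].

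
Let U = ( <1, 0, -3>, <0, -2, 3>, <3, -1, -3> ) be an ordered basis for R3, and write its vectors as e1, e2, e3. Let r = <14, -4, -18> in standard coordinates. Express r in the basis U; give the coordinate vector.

Write r = c_1 e1 + ... + c_3 e3 and solve for the c_i.
Row-reducing the augmented matrix [M | r] gives c = (2, 0, 4).
Check: 2e1 + 0·e2 + 4e3 = <14, -4, -18>.

<2, 0, 4>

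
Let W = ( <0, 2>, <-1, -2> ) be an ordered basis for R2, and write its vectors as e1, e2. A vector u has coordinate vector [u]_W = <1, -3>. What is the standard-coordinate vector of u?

By definition u = e1 - 3e2.
Summing componentwise gives <3, 8>.

<3, 8>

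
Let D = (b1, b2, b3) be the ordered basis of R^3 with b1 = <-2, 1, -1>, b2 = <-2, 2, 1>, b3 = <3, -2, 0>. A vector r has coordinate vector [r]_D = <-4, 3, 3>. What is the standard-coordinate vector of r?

By definition r = -4b1 + 3b2 + 3b3.
Summing componentwise gives <11, -4, 7>.

<11, -4, 7>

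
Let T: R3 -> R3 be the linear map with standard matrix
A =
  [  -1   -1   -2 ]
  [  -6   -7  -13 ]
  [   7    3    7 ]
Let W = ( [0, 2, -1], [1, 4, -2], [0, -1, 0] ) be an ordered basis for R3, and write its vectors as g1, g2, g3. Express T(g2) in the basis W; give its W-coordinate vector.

[-3, -1, -2]

Column 2 of [T]_W is the W-coordinate vector of T(g2).
In standard coordinates T(g2) = A g2 = [-1, -8, 5].
Converting to W: [-1, -8, 5] = -3g1 - g2 - 2g3, so the coordinate vector is [-3, -1, -2].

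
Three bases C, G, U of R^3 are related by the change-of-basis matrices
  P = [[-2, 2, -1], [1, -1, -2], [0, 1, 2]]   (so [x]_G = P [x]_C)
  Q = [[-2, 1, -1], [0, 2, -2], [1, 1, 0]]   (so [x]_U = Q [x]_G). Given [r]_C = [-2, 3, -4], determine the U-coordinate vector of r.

[-20, 16, 17]

Apply P to get G-coordinates [14, 3, -5], then Q to get U-coordinates.
The result is [r]_U = [-20, 16, 17].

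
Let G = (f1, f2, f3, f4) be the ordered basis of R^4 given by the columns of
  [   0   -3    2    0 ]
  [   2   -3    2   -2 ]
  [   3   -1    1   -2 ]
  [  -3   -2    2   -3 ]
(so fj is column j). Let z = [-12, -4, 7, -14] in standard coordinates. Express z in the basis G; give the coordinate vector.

[3, 4, 0, -1]

[z]_G is the unique c with M c = z, where M has columns f1, ..., f4.
Row-reducing the augmented matrix [M | z] gives c = (3, 4, 0, -1).
Check: 3f1 + 4f2 + 0·f3 - f4 = [-12, -4, 7, -14].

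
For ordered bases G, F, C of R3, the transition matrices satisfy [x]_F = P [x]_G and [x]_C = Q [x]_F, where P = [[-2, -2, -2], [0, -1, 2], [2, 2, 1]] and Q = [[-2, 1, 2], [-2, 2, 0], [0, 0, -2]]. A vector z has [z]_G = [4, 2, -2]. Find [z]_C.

Apply P to get F-coordinates [-8, -6, 10], then Q to get C-coordinates.
The result is [z]_C = [30, 4, -20].

[30, 4, -20]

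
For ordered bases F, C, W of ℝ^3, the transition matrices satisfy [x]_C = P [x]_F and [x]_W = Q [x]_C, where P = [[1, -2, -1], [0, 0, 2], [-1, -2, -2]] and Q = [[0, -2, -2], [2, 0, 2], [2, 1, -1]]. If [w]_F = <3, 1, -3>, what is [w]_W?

<10, 10, 1>

Composing the changes, [w]_W = Q P [w]_F.
Q P = [[2, 4, 0], [0, -8, -6], [3, -2, 2]]; applying this to <3, 1, -3> gives <10, 10, 1>.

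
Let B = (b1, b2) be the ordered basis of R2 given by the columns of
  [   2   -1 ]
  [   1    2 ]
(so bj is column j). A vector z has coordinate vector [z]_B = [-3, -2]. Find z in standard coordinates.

By definition z = -3b1 - 2b2.
Summing componentwise gives [-4, -7].

[-4, -7]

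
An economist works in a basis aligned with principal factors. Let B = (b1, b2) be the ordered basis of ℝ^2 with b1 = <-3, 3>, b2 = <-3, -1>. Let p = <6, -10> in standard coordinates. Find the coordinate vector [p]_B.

<-3, 1>

[p]_B is the unique c with M c = p, where M has columns b1, b2.
System: -3c_1 - 3c_2 = 6, 3c_1 - c_2 = -10; solving gives c_1 = -3, c_2 = 1.
Check: -3b1 + b2 = <6, -10>.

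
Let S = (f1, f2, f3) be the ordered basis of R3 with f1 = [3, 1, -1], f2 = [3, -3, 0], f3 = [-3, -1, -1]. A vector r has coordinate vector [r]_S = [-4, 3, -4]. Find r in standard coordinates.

[9, -9, 8]

By definition r = -4f1 + 3f2 - 4f3.
Summing componentwise gives [9, -9, 8].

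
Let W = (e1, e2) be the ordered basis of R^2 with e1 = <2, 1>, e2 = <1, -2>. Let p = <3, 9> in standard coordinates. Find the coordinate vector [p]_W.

Write p = c_1 e1 + c_2 e2 and solve for the c_i.
System: 2c_1 + c_2 = 3, c_1 - 2c_2 = 9; solving gives c_1 = 3, c_2 = -3.
Check: 3e1 - 3e2 = <3, 9>.

<3, -3>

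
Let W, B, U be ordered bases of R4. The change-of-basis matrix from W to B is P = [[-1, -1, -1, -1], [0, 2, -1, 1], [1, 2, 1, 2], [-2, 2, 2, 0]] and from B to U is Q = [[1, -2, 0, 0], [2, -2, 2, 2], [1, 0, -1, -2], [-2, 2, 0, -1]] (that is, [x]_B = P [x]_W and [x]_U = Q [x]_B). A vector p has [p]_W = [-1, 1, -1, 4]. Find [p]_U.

[-17, 0, -15, 18]

Apply P to get B-coordinates [-3, 7, 8, 2], then Q to get U-coordinates.
The result is [p]_U = [-17, 0, -15, 18].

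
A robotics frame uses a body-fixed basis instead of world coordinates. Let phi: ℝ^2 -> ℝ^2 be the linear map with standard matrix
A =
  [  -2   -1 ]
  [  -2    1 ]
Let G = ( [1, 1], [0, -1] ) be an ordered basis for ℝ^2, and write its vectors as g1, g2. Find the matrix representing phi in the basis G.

Let P have columns g1, g2. Then [phi]_G = P^(-1) A P.
Here det P = -1, so P^(-1) is integer; computing A P first and then P^(-1)(A P) gives [[-3, 1], [-2, 2]].

[[-3, 1], [-2, 2]]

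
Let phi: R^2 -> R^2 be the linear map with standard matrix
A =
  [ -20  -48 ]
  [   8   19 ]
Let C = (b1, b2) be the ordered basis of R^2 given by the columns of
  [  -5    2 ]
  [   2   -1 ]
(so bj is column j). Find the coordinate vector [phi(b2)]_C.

Compute phi(b2) = A b2 = [8, -3] in standard coordinates.
Then write this in C-coordinates: solve for y in y_1 b1 + y_2 b2 = [8, -3].
This gives y = [-2, -1], which is column 2 of [phi]_C.

[-2, -1]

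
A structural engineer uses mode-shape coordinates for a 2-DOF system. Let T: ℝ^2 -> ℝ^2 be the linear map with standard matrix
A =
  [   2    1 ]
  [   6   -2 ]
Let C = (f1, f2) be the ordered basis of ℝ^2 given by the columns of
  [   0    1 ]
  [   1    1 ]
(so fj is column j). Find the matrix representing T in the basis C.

The j-th column of [T]_C is [T(fj)]_C.
T(f1) = A f1 = (1, -2) = -3f1 + f2, so column 1 is (-3, 1).
Repeating for f2 and assembling the columns gives [[-3, 1], [1, 3]].

[[-3, 1], [1, 3]]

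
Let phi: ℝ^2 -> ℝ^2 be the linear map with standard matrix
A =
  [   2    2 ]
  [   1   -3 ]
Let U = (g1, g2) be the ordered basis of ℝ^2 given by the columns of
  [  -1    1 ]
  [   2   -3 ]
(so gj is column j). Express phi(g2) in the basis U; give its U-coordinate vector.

[2, -2]

Column 2 of [phi]_U is the U-coordinate vector of phi(g2).
In standard coordinates phi(g2) = A g2 = [-4, 10].
Converting to U: [-4, 10] = 2g1 - 2g2, so the coordinate vector is [2, -2].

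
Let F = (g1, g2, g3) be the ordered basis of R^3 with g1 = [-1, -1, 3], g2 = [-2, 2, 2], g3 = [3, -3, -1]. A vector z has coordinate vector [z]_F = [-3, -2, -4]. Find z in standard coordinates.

[-5, 11, -9]

The coordinates say z = -3g1 - 2g2 - 4g3; adding the scaled basis vectors gives [-5, 11, -9].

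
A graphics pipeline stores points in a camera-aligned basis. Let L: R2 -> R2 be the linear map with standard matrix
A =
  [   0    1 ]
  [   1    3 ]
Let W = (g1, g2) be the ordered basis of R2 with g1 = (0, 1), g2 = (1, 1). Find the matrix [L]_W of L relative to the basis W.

The j-th column of [L]_W is [L(gj)]_W.
L(g1) = A g1 = (1, 3) = 2g1 + g2, so column 1 is (2, 1).
Repeating for g2 and assembling the columns gives [[2, 3], [1, 1]].

[[2, 3], [1, 1]]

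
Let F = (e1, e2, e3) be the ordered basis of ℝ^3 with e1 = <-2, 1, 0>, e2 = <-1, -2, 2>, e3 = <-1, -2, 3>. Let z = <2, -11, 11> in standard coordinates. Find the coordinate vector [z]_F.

Write z = c_1 e1 + ... + c_3 e3 and solve for the c_i.
Gaussian elimination on [M | z] yields c = (-3, 1, 3).
Check: -3e1 + e2 + 3e3 = <2, -11, 11>.

<-3, 1, 3>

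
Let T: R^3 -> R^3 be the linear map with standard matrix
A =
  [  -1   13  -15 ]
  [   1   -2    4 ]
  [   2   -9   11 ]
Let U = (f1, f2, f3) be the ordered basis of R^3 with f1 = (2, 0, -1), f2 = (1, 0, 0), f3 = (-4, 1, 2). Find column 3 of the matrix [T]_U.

Column 3 of [T]_U is the U-coordinate vector of T(f3).
In standard coordinates T(f3) = A f3 = (-13, 2, 5).
Converting to U: (-13, 2, 5) = -f1 - 3f2 + 2f3, so the coordinate vector is (-1, -3, 2).

(-1, -3, 2)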